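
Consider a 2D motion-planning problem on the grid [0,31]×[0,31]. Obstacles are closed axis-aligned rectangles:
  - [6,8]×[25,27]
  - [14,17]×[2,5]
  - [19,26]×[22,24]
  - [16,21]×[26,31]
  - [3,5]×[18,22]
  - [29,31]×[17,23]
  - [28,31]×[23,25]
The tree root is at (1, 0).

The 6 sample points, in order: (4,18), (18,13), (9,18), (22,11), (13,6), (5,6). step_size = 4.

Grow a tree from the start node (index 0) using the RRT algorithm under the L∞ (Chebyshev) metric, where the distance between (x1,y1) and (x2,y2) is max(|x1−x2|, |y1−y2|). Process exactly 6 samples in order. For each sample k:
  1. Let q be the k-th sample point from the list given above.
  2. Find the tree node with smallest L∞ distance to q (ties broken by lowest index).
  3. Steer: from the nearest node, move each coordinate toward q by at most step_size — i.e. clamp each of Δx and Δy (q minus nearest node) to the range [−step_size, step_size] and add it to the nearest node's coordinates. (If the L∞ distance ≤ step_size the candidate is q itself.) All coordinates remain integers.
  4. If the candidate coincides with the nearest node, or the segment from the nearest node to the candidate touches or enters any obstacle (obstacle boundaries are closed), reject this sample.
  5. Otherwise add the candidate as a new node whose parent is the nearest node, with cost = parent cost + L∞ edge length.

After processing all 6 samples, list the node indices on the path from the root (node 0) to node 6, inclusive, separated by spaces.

1. q=(4,18) nearest=0 d=18 new=(4,4) → add node 1 parent=0 cost=4
2. q=(18,13) nearest=1 d=14 new=(8,8) → add node 2 parent=1 cost=8
3. q=(9,18) nearest=2 d=10 new=(9,12) → add node 3 parent=2 cost=12
4. q=(22,11) nearest=3 d=13 new=(13,11) → add node 4 parent=3 cost=16
5. q=(13,6) nearest=2 d=5 new=(12,6) → add node 5 parent=2 cost=12
6. q=(5,6) nearest=1 d=2 new=(5,6) → add node 6 parent=1 cost=6

Path: 0 1 6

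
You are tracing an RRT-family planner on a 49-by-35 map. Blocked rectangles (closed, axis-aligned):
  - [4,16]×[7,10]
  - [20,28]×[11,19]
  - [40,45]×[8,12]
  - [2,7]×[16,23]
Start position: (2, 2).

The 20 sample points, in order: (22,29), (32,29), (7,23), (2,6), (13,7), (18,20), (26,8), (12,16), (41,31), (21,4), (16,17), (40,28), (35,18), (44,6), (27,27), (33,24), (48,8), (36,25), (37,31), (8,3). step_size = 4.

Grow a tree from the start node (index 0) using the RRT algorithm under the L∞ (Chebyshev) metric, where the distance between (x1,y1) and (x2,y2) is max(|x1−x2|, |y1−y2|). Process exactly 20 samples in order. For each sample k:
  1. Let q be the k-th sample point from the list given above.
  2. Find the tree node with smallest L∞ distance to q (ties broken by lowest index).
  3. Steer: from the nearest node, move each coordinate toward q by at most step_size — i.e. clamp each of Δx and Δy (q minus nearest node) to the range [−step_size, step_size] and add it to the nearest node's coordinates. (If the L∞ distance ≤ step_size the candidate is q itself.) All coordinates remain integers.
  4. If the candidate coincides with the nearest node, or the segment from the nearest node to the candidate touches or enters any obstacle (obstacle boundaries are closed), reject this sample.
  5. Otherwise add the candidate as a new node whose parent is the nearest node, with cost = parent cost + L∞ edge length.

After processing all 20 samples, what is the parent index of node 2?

Parent of node 2: 0

1. q=(22,29) nearest=0 d=27 new=(6,6) → add node 1 parent=0 cost=4
2. q=(32,29) nearest=1 d=26 new=(10,10) → blocked by [4,16]×[7,10], reject
3. q=(7,23) nearest=1 d=17 new=(7,10) → blocked by [4,16]×[7,10], reject
4. q=(2,6) nearest=0 d=4 new=(2,6) → add node 2 parent=0 cost=4
5. q=(13,7) nearest=1 d=7 new=(10,7) → blocked by [4,16]×[7,10], reject
6. q=(18,20) nearest=1 d=14 new=(10,10) → blocked by [4,16]×[7,10], reject
7. q=(26,8) nearest=1 d=20 new=(10,8) → blocked by [4,16]×[7,10], reject
8. q=(12,16) nearest=1 d=10 new=(10,10) → blocked by [4,16]×[7,10], reject
9. q=(41,31) nearest=1 d=35 new=(10,10) → blocked by [4,16]×[7,10], reject
10. q=(21,4) nearest=1 d=15 new=(10,4) → add node 3 parent=1 cost=8
11. q=(16,17) nearest=1 d=11 new=(10,10) → blocked by [4,16]×[7,10], reject
12. q=(40,28) nearest=3 d=30 new=(14,8) → blocked by [4,16]×[7,10], reject
13. q=(35,18) nearest=3 d=25 new=(14,8) → blocked by [4,16]×[7,10], reject
14. q=(44,6) nearest=3 d=34 new=(14,6) → add node 4 parent=3 cost=12
15. q=(27,27) nearest=1 d=21 new=(10,10) → blocked by [4,16]×[7,10], reject
16. q=(33,24) nearest=4 d=19 new=(18,10) → blocked by [4,16]×[7,10], reject
17. q=(48,8) nearest=4 d=34 new=(18,8) → blocked by [4,16]×[7,10], reject
18. q=(36,25) nearest=4 d=22 new=(18,10) → blocked by [4,16]×[7,10], reject
19. q=(37,31) nearest=4 d=25 new=(18,10) → blocked by [4,16]×[7,10], reject
20. q=(8,3) nearest=3 d=2 new=(8,3) → add node 5 parent=3 cost=10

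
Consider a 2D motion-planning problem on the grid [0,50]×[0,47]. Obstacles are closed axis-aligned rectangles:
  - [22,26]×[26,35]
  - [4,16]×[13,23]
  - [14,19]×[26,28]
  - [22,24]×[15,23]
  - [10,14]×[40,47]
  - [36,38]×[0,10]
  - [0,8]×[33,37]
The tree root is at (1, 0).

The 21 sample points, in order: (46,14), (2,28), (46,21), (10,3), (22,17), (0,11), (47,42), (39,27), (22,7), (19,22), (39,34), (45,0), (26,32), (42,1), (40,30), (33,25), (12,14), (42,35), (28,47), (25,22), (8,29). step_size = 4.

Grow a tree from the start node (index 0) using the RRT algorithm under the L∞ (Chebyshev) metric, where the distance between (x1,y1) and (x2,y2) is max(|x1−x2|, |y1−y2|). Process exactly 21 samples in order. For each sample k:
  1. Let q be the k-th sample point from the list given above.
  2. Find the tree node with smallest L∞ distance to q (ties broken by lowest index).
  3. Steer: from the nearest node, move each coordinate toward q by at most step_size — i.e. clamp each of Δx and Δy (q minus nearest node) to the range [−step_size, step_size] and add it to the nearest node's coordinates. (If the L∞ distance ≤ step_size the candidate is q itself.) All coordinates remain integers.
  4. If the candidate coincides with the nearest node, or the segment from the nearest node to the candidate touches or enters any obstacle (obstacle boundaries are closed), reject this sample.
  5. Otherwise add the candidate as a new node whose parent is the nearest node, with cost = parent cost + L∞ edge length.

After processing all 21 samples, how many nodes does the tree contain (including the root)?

Node count: 11

1. q=(46,14) nearest=0 d=45 new=(5,4) → add node 1 parent=0 cost=4
2. q=(2,28) nearest=1 d=24 new=(2,8) → add node 2 parent=1 cost=8
3. q=(46,21) nearest=1 d=41 new=(9,8) → add node 3 parent=1 cost=8
4. q=(10,3) nearest=1 d=5 new=(9,3) → add node 4 parent=1 cost=8
5. q=(22,17) nearest=3 d=13 new=(13,12) → add node 5 parent=3 cost=12
6. q=(0,11) nearest=2 d=3 new=(0,11) → add node 6 parent=2 cost=11
7. q=(47,42) nearest=5 d=34 new=(17,16) → blocked by [4,16]×[13,23], reject
8. q=(39,27) nearest=5 d=26 new=(17,16) → blocked by [4,16]×[13,23], reject
9. q=(22,7) nearest=5 d=9 new=(17,8) → add node 7 parent=5 cost=16
10. q=(19,22) nearest=5 d=10 new=(17,16) → blocked by [4,16]×[13,23], reject
11. q=(39,34) nearest=5 d=26 new=(17,16) → blocked by [4,16]×[13,23], reject
12. q=(45,0) nearest=7 d=28 new=(21,4) → add node 8 parent=7 cost=20
13. q=(26,32) nearest=5 d=20 new=(17,16) → blocked by [4,16]×[13,23], reject
14. q=(42,1) nearest=8 d=21 new=(25,1) → add node 9 parent=8 cost=24
15. q=(40,30) nearest=7 d=23 new=(21,12) → add node 10 parent=7 cost=20
16. q=(33,25) nearest=10 d=13 new=(25,16) → blocked by [22,24]×[15,23], reject
17. q=(12,14) nearest=5 d=2 new=(12,14) → blocked by [4,16]×[13,23], reject
18. q=(42,35) nearest=10 d=23 new=(25,16) → blocked by [22,24]×[15,23], reject
19. q=(28,47) nearest=5 d=35 new=(17,16) → blocked by [4,16]×[13,23], reject
20. q=(25,22) nearest=10 d=10 new=(25,16) → blocked by [22,24]×[15,23], reject
21. q=(8,29) nearest=5 d=17 new=(9,16) → blocked by [4,16]×[13,23], reject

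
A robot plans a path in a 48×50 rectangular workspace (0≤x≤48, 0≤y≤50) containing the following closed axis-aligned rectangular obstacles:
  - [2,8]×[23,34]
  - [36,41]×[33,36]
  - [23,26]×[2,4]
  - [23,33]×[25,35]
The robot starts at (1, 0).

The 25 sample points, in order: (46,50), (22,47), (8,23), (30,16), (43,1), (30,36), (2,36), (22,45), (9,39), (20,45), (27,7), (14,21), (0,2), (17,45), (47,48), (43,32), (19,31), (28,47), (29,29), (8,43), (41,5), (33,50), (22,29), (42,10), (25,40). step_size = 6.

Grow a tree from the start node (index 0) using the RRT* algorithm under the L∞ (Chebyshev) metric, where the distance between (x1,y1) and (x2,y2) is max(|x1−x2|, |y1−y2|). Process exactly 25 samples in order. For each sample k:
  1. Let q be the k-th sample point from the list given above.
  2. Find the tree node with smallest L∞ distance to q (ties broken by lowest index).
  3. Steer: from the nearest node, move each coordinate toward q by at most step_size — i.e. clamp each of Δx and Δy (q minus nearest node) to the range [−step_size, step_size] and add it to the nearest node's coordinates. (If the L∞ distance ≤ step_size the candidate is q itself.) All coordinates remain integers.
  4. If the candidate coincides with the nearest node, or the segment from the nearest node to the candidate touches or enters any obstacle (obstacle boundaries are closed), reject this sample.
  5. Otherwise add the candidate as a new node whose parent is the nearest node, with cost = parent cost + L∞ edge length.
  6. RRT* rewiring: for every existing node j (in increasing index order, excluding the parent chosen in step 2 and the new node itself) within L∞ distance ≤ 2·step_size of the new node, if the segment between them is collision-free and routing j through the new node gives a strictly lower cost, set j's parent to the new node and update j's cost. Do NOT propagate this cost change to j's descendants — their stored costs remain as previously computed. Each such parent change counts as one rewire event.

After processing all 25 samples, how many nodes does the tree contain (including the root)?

Node count: 21

1. q=(46,50) nearest=0 d=50 new=(7,6) → add node 1 parent=0 cost=6
2. q=(22,47) nearest=1 d=41 new=(13,12) → add node 2 parent=1 cost=12
3. q=(8,23) nearest=2 d=11 new=(8,18) → add node 3 parent=2 cost=18
4. q=(30,16) nearest=2 d=17 new=(19,16) → add node 4 parent=2 cost=18
5. q=(43,1) nearest=4 d=24 new=(25,10) → add node 5 parent=4 cost=24
6. q=(30,36) nearest=4 d=20 new=(25,22) → add node 6 parent=4 cost=24
7. q=(2,36) nearest=3 d=18 new=(2,24) → blocked by [2,8]×[23,34], reject
8. q=(22,45) nearest=6 d=23 new=(22,28) → blocked by [23,33]×[25,35], reject
9. q=(9,39) nearest=6 d=17 new=(19,28) → add node 7 parent=6 cost=30
10. q=(20,45) nearest=7 d=17 new=(20,34) → add node 8 parent=7 cost=36
11. q=(27,7) nearest=5 d=3 new=(27,7) → add node 9 parent=5 cost=27
12. q=(14,21) nearest=4 d=5 new=(14,21) → add node 10 parent=4 cost=23
13. q=(0,2) nearest=0 d=2 new=(0,2) → add node 11 parent=0 cost=2
14. q=(17,45) nearest=8 d=11 new=(17,40) → add node 12 parent=8 cost=42
15. q=(47,48) nearest=6 d=26 new=(31,28) → blocked by [23,33]×[25,35], reject
16. q=(43,32) nearest=6 d=18 new=(31,28) → blocked by [23,33]×[25,35], reject
17. q=(19,31) nearest=7 d=3 new=(19,31) → add node 13 parent=7 cost=33
18. q=(28,47) nearest=12 d=11 new=(23,46) → add node 14 parent=12 cost=48
19. q=(29,29) nearest=6 d=7 new=(29,28) → blocked by [23,33]×[25,35], reject
20. q=(8,43) nearest=12 d=9 new=(11,43) → add node 15 parent=12 cost=48
21. q=(41,5) nearest=9 d=14 new=(33,5) → add node 16 parent=9 cost=33
22. q=(33,50) nearest=14 d=10 new=(29,50) → add node 17 parent=14 cost=54
23. q=(22,29) nearest=7 d=3 new=(22,29) → add node 18 parent=7 cost=33
24. q=(42,10) nearest=16 d=9 new=(39,10) → add node 19 parent=16 cost=39
25. q=(25,40) nearest=8 d=6 new=(25,40) → add node 20 parent=8 cost=42; rewire 17→20 (52<54)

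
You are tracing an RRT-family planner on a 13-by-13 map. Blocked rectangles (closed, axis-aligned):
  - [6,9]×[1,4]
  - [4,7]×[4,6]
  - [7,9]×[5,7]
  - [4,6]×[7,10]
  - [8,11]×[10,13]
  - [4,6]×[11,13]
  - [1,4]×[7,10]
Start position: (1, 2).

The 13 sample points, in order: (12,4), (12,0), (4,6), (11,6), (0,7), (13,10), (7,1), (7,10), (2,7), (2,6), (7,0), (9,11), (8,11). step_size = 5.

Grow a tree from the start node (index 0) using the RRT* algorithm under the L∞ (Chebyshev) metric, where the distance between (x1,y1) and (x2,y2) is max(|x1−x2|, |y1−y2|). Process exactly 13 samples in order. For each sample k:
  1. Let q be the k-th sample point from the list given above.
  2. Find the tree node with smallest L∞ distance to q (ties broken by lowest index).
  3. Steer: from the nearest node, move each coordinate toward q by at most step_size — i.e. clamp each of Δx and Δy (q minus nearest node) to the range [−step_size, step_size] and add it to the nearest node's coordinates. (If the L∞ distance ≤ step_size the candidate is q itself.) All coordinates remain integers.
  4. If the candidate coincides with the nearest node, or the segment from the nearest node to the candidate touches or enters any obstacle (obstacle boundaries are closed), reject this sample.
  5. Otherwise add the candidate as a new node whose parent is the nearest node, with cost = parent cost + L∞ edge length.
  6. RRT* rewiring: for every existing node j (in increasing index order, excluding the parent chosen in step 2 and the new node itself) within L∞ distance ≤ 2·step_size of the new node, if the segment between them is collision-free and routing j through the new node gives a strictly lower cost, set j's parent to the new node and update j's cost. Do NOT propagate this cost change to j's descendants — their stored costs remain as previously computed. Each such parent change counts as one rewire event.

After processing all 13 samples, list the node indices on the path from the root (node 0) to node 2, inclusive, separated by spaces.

1. q=(12,4) nearest=0 d=11 new=(6,4) → blocked by [6,9]×[1,4], reject
2. q=(12,0) nearest=0 d=11 new=(6,0) → add node 1 parent=0 cost=5
3. q=(4,6) nearest=0 d=4 new=(4,6) → blocked by [4,7]×[4,6], reject
4. q=(11,6) nearest=1 d=6 new=(11,5) → blocked by [6,9]×[1,4], reject
5. q=(0,7) nearest=0 d=5 new=(0,7) → add node 2 parent=0 cost=5
6. q=(13,10) nearest=1 d=10 new=(11,5) → blocked by [6,9]×[1,4], reject
7. q=(7,1) nearest=1 d=1 new=(7,1) → blocked by [6,9]×[1,4], reject
8. q=(7,10) nearest=2 d=7 new=(5,10) → blocked by [4,6]×[7,10], reject
9. q=(2,7) nearest=2 d=2 new=(2,7) → blocked by [1,4]×[7,10], reject
10. q=(2,6) nearest=2 d=2 new=(2,6) → add node 3 parent=2 cost=7
11. q=(7,0) nearest=1 d=1 new=(7,0) → add node 4 parent=1 cost=6
12. q=(9,11) nearest=3 d=7 new=(7,11) → blocked by [4,6]×[7,10], reject
13. q=(8,11) nearest=3 d=6 new=(7,11) → blocked by [4,6]×[7,10], reject

Path: 0 2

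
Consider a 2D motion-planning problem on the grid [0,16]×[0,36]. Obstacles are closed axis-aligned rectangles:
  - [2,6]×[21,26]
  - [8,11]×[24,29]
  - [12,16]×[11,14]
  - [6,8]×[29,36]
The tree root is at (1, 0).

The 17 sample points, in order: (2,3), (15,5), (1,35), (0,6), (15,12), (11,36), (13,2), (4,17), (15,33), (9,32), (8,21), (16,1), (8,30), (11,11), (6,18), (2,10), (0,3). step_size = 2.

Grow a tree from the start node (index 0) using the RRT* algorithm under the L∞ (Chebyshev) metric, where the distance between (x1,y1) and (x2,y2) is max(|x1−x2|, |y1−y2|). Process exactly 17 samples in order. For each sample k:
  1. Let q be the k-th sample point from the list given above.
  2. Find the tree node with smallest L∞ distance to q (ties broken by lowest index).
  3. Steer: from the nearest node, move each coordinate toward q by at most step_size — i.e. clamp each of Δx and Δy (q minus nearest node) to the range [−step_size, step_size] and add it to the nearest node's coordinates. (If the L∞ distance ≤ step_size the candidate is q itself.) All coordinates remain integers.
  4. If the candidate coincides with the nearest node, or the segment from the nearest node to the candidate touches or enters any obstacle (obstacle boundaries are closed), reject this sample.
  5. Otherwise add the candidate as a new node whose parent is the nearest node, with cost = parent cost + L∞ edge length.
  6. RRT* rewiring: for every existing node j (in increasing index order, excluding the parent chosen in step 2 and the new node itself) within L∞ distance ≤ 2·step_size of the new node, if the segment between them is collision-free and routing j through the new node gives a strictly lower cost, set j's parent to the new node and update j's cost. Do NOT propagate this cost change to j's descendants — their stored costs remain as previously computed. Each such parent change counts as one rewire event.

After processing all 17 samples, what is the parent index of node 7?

1. q=(2,3) nearest=0 d=3 new=(2,2) → add node 1 parent=0 cost=2
2. q=(15,5) nearest=1 d=13 new=(4,4) → add node 2 parent=1 cost=4
3. q=(1,35) nearest=2 d=31 new=(2,6) → add node 3 parent=2 cost=6
4. q=(0,6) nearest=3 d=2 new=(0,6) → add node 4 parent=3 cost=8
5. q=(15,12) nearest=2 d=11 new=(6,6) → add node 5 parent=2 cost=6
6. q=(11,36) nearest=3 d=30 new=(4,8) → add node 6 parent=3 cost=8
7. q=(13,2) nearest=5 d=7 new=(8,4) → add node 7 parent=5 cost=8
8. q=(4,17) nearest=6 d=9 new=(4,10) → add node 8 parent=6 cost=10
9. q=(15,33) nearest=8 d=23 new=(6,12) → add node 9 parent=8 cost=12
10. q=(9,32) nearest=9 d=20 new=(8,14) → add node 10 parent=9 cost=14
11. q=(8,21) nearest=10 d=7 new=(8,16) → add node 11 parent=10 cost=16
12. q=(16,1) nearest=7 d=8 new=(10,2) → add node 12 parent=7 cost=10
13. q=(8,30) nearest=11 d=14 new=(8,18) → add node 13 parent=11 cost=18
14. q=(11,11) nearest=10 d=3 new=(10,12) → add node 14 parent=10 cost=16
15. q=(6,18) nearest=11 d=2 new=(6,18) → add node 15 parent=11 cost=18
16. q=(2,10) nearest=6 d=2 new=(2,10) → add node 16 parent=6 cost=10
17. q=(0,3) nearest=1 d=2 new=(0,3) → add node 17 parent=1 cost=4; rewire 4→17 (7<8)

Parent of node 7: 5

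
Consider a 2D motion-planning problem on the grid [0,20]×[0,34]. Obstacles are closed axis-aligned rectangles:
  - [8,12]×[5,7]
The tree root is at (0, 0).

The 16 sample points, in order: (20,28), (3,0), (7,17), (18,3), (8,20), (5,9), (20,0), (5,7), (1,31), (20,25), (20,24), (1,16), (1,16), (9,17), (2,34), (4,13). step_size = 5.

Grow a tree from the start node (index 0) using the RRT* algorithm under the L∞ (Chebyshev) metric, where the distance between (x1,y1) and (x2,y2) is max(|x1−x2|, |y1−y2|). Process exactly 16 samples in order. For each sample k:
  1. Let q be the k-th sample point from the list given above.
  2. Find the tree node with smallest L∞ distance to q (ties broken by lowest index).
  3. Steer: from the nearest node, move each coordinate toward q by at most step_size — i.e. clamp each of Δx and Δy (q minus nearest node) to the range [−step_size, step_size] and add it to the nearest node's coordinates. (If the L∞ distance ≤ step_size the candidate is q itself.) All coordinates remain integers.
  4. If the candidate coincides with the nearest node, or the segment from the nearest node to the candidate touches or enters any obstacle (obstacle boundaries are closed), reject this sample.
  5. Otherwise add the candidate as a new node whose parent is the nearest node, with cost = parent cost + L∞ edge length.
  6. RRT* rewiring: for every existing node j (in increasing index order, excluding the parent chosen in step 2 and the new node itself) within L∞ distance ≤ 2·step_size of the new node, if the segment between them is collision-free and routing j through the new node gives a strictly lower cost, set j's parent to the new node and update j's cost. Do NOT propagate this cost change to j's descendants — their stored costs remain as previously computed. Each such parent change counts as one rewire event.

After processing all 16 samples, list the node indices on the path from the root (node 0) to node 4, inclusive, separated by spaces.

1. q=(20,28) nearest=0 d=28 new=(5,5) → add node 1 parent=0 cost=5
2. q=(3,0) nearest=0 d=3 new=(3,0) → add node 2 parent=0 cost=3
3. q=(7,17) nearest=1 d=12 new=(7,10) → add node 3 parent=1 cost=10
4. q=(18,3) nearest=3 d=11 new=(12,5) → blocked by [8,12]×[5,7], reject
5. q=(8,20) nearest=3 d=10 new=(8,15) → add node 4 parent=3 cost=15
6. q=(5,9) nearest=3 d=2 new=(5,9) → add node 5 parent=3 cost=12
7. q=(20,0) nearest=3 d=13 new=(12,5) → blocked by [8,12]×[5,7], reject
8. q=(5,7) nearest=1 d=2 new=(5,7) → add node 6 parent=1 cost=7; rewire 5→6 (9<12)
9. q=(1,31) nearest=4 d=16 new=(3,20) → add node 7 parent=4 cost=20
10. q=(20,25) nearest=4 d=12 new=(13,20) → add node 8 parent=4 cost=20
11. q=(20,24) nearest=8 d=7 new=(18,24) → add node 9 parent=8 cost=25
12. q=(1,16) nearest=7 d=4 new=(1,16) → add node 10 parent=7 cost=24
13. q=(1,16) nearest=10 d=0 → coincident, reject
14. q=(9,17) nearest=4 d=2 new=(9,17) → add node 11 parent=4 cost=17
15. q=(2,34) nearest=7 d=14 new=(2,25) → add node 12 parent=7 cost=25
16. q=(4,13) nearest=3 d=3 new=(4,13) → add node 13 parent=3 cost=13; rewire 10→13 (16<24)

Path: 0 1 3 4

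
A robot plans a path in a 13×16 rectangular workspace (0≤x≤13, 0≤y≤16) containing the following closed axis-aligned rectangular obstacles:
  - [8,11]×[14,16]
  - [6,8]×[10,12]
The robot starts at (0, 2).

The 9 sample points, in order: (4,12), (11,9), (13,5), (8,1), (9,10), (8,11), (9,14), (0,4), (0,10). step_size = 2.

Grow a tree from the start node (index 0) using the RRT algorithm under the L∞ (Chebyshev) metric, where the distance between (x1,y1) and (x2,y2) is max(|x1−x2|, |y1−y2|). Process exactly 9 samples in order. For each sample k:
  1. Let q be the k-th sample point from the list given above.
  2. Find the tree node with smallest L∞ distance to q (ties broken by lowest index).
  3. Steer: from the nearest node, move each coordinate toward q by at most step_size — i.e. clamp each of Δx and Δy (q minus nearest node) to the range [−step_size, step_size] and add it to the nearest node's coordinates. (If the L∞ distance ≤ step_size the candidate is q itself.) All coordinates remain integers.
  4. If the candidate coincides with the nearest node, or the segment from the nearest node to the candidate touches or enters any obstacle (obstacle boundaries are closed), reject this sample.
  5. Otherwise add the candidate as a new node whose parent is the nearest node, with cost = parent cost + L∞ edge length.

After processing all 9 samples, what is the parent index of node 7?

1. q=(4,12) nearest=0 d=10 new=(2,4) → add node 1 parent=0 cost=2
2. q=(11,9) nearest=1 d=9 new=(4,6) → add node 2 parent=1 cost=4
3. q=(13,5) nearest=2 d=9 new=(6,5) → add node 3 parent=2 cost=6
4. q=(8,1) nearest=3 d=4 new=(8,3) → add node 4 parent=3 cost=8
5. q=(9,10) nearest=2 d=5 new=(6,8) → add node 5 parent=2 cost=6
6. q=(8,11) nearest=5 d=3 new=(8,10) → blocked by [6,8]×[10,12], reject
7. q=(9,14) nearest=5 d=6 new=(8,10) → blocked by [6,8]×[10,12], reject
8. q=(0,4) nearest=0 d=2 new=(0,4) → add node 6 parent=0 cost=2
9. q=(0,10) nearest=2 d=4 new=(2,8) → add node 7 parent=2 cost=6

Parent of node 7: 2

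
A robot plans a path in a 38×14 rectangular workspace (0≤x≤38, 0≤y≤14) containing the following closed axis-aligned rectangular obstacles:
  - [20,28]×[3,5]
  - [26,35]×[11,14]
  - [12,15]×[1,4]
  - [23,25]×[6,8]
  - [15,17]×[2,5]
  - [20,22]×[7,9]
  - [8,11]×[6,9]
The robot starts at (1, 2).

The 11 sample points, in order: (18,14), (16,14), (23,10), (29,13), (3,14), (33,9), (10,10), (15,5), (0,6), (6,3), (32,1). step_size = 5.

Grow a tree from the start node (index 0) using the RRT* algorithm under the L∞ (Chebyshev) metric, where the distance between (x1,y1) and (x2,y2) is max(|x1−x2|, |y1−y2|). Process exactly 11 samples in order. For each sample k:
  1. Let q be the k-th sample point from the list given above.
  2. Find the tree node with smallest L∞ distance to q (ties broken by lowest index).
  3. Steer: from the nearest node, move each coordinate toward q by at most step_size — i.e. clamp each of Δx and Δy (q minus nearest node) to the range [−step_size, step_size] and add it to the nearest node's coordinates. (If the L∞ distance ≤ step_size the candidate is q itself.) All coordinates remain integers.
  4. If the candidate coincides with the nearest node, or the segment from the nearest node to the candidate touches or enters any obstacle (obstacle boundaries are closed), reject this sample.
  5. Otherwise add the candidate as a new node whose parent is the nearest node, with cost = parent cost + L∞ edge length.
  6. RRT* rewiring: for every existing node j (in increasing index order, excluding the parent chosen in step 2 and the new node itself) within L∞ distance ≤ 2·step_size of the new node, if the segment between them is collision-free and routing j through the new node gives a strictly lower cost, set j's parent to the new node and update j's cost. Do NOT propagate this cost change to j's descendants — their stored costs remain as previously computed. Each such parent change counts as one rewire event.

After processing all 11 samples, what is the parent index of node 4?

1. q=(18,14) nearest=0 d=17 new=(6,7) → add node 1 parent=0 cost=5
2. q=(16,14) nearest=1 d=10 new=(11,12) → blocked by [8,11]×[6,9], reject
3. q=(23,10) nearest=1 d=17 new=(11,10) → blocked by [8,11]×[6,9], reject
4. q=(29,13) nearest=1 d=23 new=(11,12) → blocked by [8,11]×[6,9], reject
5. q=(3,14) nearest=1 d=7 new=(3,12) → add node 2 parent=1 cost=10
6. q=(33,9) nearest=1 d=27 new=(11,9) → blocked by [8,11]×[6,9], reject
7. q=(10,10) nearest=1 d=4 new=(10,10) → blocked by [8,11]×[6,9], reject
8. q=(15,5) nearest=1 d=9 new=(11,5) → blocked by [8,11]×[6,9], reject
9. q=(0,6) nearest=0 d=4 new=(0,6) → add node 3 parent=0 cost=4
10. q=(6,3) nearest=1 d=4 new=(6,3) → add node 4 parent=1 cost=9
11. q=(32,1) nearest=1 d=26 new=(11,2) → add node 5 parent=1 cost=10

Parent of node 4: 1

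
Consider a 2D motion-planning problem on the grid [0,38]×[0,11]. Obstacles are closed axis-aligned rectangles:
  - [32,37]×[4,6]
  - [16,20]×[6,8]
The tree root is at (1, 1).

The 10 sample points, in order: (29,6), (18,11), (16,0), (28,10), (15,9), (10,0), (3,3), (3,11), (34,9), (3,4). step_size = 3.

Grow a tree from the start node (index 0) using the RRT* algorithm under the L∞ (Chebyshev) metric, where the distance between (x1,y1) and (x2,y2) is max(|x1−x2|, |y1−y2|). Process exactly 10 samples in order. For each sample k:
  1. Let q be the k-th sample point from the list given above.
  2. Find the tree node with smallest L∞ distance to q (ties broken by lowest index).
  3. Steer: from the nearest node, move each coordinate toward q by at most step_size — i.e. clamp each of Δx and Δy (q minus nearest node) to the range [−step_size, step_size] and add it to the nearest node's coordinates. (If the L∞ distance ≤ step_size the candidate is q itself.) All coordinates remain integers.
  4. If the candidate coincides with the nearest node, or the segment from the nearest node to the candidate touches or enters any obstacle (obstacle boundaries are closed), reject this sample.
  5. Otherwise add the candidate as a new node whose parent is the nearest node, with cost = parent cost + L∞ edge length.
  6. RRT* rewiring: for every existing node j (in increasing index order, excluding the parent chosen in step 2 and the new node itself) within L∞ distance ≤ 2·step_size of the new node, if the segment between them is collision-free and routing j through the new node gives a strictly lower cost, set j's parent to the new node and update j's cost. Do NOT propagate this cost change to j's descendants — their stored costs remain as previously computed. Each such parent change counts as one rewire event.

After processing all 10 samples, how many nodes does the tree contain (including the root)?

1. q=(29,6) nearest=0 d=28 new=(4,4) → add node 1 parent=0 cost=3
2. q=(18,11) nearest=1 d=14 new=(7,7) → add node 2 parent=1 cost=6
3. q=(16,0) nearest=2 d=9 new=(10,4) → add node 3 parent=2 cost=9
4. q=(28,10) nearest=3 d=18 new=(13,7) → add node 4 parent=3 cost=12
5. q=(15,9) nearest=4 d=2 new=(15,9) → add node 5 parent=4 cost=14
6. q=(10,0) nearest=3 d=4 new=(10,1) → add node 6 parent=3 cost=12
7. q=(3,3) nearest=1 d=1 new=(3,3) → add node 7 parent=1 cost=4
8. q=(3,11) nearest=2 d=4 new=(4,10) → add node 8 parent=2 cost=9
9. q=(34,9) nearest=5 d=19 new=(18,9) → add node 9 parent=5 cost=17
10. q=(3,4) nearest=1 d=1 new=(3,4) → add node 10 parent=1 cost=4

Node count: 11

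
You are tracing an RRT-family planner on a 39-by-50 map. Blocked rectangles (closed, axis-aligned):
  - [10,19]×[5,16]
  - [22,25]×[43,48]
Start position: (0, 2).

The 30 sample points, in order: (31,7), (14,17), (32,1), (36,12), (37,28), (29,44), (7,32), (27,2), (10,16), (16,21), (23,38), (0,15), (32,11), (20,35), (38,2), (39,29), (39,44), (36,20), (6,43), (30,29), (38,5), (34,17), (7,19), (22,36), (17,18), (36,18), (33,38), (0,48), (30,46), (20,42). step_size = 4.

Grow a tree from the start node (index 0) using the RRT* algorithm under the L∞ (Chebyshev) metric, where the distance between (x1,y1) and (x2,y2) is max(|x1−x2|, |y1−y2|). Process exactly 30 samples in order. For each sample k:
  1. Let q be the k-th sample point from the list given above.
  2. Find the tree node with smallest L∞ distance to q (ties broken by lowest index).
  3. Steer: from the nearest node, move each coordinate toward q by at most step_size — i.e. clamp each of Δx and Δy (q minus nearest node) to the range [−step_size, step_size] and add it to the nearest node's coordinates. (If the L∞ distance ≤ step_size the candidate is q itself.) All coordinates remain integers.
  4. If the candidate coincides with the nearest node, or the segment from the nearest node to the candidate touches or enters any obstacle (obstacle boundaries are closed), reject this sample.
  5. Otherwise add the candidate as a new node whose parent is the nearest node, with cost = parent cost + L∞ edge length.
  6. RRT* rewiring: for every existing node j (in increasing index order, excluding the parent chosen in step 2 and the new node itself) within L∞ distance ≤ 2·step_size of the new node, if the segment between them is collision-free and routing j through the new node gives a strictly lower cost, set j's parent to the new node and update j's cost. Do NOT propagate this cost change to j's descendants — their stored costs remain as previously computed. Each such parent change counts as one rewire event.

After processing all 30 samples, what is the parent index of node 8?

1. q=(31,7) nearest=0 d=31 new=(4,6) → add node 1 parent=0 cost=4
2. q=(14,17) nearest=1 d=11 new=(8,10) → add node 2 parent=1 cost=8
3. q=(32,1) nearest=2 d=24 new=(12,6) → blocked by [10,19]×[5,16], reject
4. q=(36,12) nearest=2 d=28 new=(12,12) → blocked by [10,19]×[5,16], reject
5. q=(37,28) nearest=2 d=29 new=(12,14) → blocked by [10,19]×[5,16], reject
6. q=(29,44) nearest=2 d=34 new=(12,14) → blocked by [10,19]×[5,16], reject
7. q=(7,32) nearest=2 d=22 new=(7,14) → add node 3 parent=2 cost=12
8. q=(27,2) nearest=2 d=19 new=(12,6) → blocked by [10,19]×[5,16], reject
9. q=(10,16) nearest=3 d=3 new=(10,16) → blocked by [10,19]×[5,16], reject
10. q=(16,21) nearest=3 d=9 new=(11,18) → add node 4 parent=3 cost=16
11. q=(23,38) nearest=4 d=20 new=(15,22) → add node 5 parent=4 cost=20
12. q=(0,15) nearest=3 d=7 new=(3,15) → add node 6 parent=3 cost=16
13. q=(32,11) nearest=5 d=17 new=(19,18) → add node 7 parent=5 cost=24
14. q=(20,35) nearest=5 d=13 new=(19,26) → add node 8 parent=5 cost=24
15. q=(38,2) nearest=7 d=19 new=(23,14) → add node 9 parent=7 cost=28
16. q=(39,29) nearest=9 d=16 new=(27,18) → add node 10 parent=9 cost=32
17. q=(39,44) nearest=8 d=20 new=(23,30) → add node 11 parent=8 cost=28
18. q=(36,20) nearest=10 d=9 new=(31,20) → add node 12 parent=10 cost=36
19. q=(6,43) nearest=8 d=17 new=(15,30) → add node 13 parent=8 cost=28
20. q=(30,29) nearest=11 d=7 new=(27,29) → add node 14 parent=11 cost=32
21. q=(38,5) nearest=10 d=13 new=(31,14) → add node 15 parent=10 cost=36
22. q=(34,17) nearest=12 d=3 new=(34,17) → add node 16 parent=12 cost=39
23. q=(7,19) nearest=4 d=4 new=(7,19) → add node 17 parent=4 cost=20
24. q=(22,36) nearest=11 d=6 new=(22,34) → add node 18 parent=11 cost=32
25. q=(17,18) nearest=7 d=2 new=(17,18) → add node 19 parent=7 cost=26
26. q=(36,18) nearest=16 d=2 new=(36,18) → add node 20 parent=16 cost=41
27. q=(33,38) nearest=14 d=9 new=(31,33) → add node 21 parent=14 cost=36
28. q=(0,48) nearest=13 d=18 new=(11,34) → add node 22 parent=13 cost=32
29. q=(30,46) nearest=18 d=12 new=(26,38) → add node 23 parent=18 cost=36
30. q=(20,42) nearest=23 d=6 new=(22,42) → add node 24 parent=23 cost=40

Parent of node 8: 5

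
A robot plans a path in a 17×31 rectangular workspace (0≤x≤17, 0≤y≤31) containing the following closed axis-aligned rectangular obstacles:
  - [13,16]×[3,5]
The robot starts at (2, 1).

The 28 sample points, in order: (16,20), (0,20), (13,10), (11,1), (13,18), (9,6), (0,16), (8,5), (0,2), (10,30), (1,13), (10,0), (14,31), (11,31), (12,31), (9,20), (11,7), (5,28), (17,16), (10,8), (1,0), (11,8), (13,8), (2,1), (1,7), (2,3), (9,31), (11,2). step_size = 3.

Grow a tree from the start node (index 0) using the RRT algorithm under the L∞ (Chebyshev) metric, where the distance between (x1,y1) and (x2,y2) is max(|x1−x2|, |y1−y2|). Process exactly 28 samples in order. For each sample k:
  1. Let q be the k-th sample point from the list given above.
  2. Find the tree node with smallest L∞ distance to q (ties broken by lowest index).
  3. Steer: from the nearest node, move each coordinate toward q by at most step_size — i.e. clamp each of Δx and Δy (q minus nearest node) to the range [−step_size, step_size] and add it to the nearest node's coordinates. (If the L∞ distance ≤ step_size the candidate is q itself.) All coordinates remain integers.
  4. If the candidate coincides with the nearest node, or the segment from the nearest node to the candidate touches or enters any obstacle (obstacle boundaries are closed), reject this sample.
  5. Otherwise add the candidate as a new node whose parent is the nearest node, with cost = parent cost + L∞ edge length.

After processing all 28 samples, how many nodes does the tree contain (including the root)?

1. q=(16,20) nearest=0 d=19 new=(5,4) → add node 1 parent=0 cost=3
2. q=(0,20) nearest=1 d=16 new=(2,7) → add node 2 parent=1 cost=6
3. q=(13,10) nearest=1 d=8 new=(8,7) → add node 3 parent=1 cost=6
4. q=(11,1) nearest=1 d=6 new=(8,1) → add node 4 parent=1 cost=6
5. q=(13,18) nearest=2 d=11 new=(5,10) → add node 5 parent=2 cost=9
6. q=(9,6) nearest=3 d=1 new=(9,6) → add node 6 parent=3 cost=7
7. q=(0,16) nearest=5 d=6 new=(2,13) → add node 7 parent=5 cost=12
8. q=(8,5) nearest=6 d=1 new=(8,5) → add node 8 parent=6 cost=8
9. q=(0,2) nearest=0 d=2 new=(0,2) → add node 9 parent=0 cost=2
10. q=(10,30) nearest=7 d=17 new=(5,16) → add node 10 parent=7 cost=15
11. q=(1,13) nearest=7 d=1 new=(1,13) → add node 11 parent=7 cost=13
12. q=(10,0) nearest=4 d=2 new=(10,0) → add node 12 parent=4 cost=8
13. q=(14,31) nearest=10 d=15 new=(8,19) → add node 13 parent=10 cost=18
14. q=(11,31) nearest=13 d=12 new=(11,22) → add node 14 parent=13 cost=21
15. q=(12,31) nearest=14 d=9 new=(12,25) → add node 15 parent=14 cost=24
16. q=(9,20) nearest=13 d=1 new=(9,20) → add node 16 parent=13 cost=19
17. q=(11,7) nearest=6 d=2 new=(11,7) → add node 17 parent=6 cost=9
18. q=(5,28) nearest=14 d=6 new=(8,25) → add node 18 parent=14 cost=24
19. q=(17,16) nearest=14 d=6 new=(14,19) → add node 19 parent=14 cost=24
20. q=(10,8) nearest=17 d=1 new=(10,8) → add node 20 parent=17 cost=10
21. q=(1,0) nearest=0 d=1 new=(1,0) → add node 21 parent=0 cost=1
22. q=(11,8) nearest=17 d=1 new=(11,8) → add node 22 parent=17 cost=10
23. q=(13,8) nearest=17 d=2 new=(13,8) → add node 23 parent=17 cost=11
24. q=(2,1) nearest=0 d=0 → coincident, reject
25. q=(1,7) nearest=2 d=1 new=(1,7) → add node 24 parent=2 cost=7
26. q=(2,3) nearest=0 d=2 new=(2,3) → add node 25 parent=0 cost=2
27. q=(9,31) nearest=15 d=6 new=(9,28) → add node 26 parent=15 cost=27
28. q=(11,2) nearest=12 d=2 new=(11,2) → add node 27 parent=12 cost=10

Node count: 28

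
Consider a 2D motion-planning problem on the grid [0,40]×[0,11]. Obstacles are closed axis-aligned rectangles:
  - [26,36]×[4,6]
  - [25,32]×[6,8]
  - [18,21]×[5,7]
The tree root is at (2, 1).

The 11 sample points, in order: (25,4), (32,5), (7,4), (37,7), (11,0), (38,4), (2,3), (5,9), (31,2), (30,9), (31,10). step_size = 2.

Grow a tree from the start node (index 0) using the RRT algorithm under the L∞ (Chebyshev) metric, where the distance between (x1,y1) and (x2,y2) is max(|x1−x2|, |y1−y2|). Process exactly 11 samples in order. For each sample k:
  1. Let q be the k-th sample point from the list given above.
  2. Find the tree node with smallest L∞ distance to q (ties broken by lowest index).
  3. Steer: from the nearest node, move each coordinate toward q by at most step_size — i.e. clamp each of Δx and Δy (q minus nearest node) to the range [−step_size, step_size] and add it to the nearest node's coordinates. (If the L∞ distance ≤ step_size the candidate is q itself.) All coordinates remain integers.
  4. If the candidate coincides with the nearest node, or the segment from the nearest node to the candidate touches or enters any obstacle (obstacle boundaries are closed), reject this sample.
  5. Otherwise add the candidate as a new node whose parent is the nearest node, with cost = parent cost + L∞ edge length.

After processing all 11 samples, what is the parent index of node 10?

1. q=(25,4) nearest=0 d=23 new=(4,3) → add node 1 parent=0 cost=2
2. q=(32,5) nearest=1 d=28 new=(6,5) → add node 2 parent=1 cost=4
3. q=(7,4) nearest=2 d=1 new=(7,4) → add node 3 parent=2 cost=5
4. q=(37,7) nearest=3 d=30 new=(9,6) → add node 4 parent=3 cost=7
5. q=(11,0) nearest=3 d=4 new=(9,2) → add node 5 parent=3 cost=7
6. q=(38,4) nearest=4 d=29 new=(11,4) → add node 6 parent=4 cost=9
7. q=(2,3) nearest=0 d=2 new=(2,3) → add node 7 parent=0 cost=2
8. q=(5,9) nearest=2 d=4 new=(5,7) → add node 8 parent=2 cost=6
9. q=(31,2) nearest=6 d=20 new=(13,2) → add node 9 parent=6 cost=11
10. q=(30,9) nearest=9 d=17 new=(15,4) → add node 10 parent=9 cost=13
11. q=(31,10) nearest=10 d=16 new=(17,6) → add node 11 parent=10 cost=15

Parent of node 10: 9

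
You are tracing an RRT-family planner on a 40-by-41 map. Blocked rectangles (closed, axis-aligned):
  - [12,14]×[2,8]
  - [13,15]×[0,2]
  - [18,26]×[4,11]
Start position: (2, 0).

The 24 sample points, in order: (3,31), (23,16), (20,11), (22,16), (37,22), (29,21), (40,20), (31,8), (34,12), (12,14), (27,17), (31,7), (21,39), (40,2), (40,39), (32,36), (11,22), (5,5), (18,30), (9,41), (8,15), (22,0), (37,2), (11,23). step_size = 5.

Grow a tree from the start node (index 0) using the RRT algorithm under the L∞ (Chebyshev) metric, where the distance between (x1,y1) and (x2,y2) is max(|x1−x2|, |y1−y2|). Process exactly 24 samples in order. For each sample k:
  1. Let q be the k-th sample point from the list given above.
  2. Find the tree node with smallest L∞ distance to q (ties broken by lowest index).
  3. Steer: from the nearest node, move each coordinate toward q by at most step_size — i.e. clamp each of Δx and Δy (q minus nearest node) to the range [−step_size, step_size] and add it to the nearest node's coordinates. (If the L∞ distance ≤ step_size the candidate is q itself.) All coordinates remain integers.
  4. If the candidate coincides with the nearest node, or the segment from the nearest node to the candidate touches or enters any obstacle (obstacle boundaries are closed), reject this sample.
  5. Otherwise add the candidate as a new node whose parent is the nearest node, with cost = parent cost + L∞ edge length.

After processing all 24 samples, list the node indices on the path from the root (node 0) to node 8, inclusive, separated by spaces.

Path: 0 1 2 3 4 5 6 7 8

1. q=(3,31) nearest=0 d=31 new=(3,5) → add node 1 parent=0 cost=5
2. q=(23,16) nearest=1 d=20 new=(8,10) → add node 2 parent=1 cost=10
3. q=(20,11) nearest=2 d=12 new=(13,11) → add node 3 parent=2 cost=15
4. q=(22,16) nearest=3 d=9 new=(18,16) → add node 4 parent=3 cost=20
5. q=(37,22) nearest=4 d=19 new=(23,21) → add node 5 parent=4 cost=25
6. q=(29,21) nearest=5 d=6 new=(28,21) → add node 6 parent=5 cost=30
7. q=(40,20) nearest=6 d=12 new=(33,20) → add node 7 parent=6 cost=35
8. q=(31,8) nearest=7 d=12 new=(31,15) → add node 8 parent=7 cost=40
9. q=(34,12) nearest=8 d=3 new=(34,12) → add node 9 parent=8 cost=43
10. q=(12,14) nearest=3 d=3 new=(12,14) → add node 10 parent=3 cost=18
11. q=(27,17) nearest=5 d=4 new=(27,17) → add node 11 parent=5 cost=29
12. q=(31,7) nearest=9 d=5 new=(31,7) → add node 12 parent=9 cost=48
13. q=(21,39) nearest=5 d=18 new=(21,26) → add node 13 parent=5 cost=30
14. q=(40,2) nearest=12 d=9 new=(36,2) → add node 14 parent=12 cost=53
15. q=(40,39) nearest=5 d=18 new=(28,26) → add node 15 parent=5 cost=30
16. q=(32,36) nearest=15 d=10 new=(32,31) → add node 16 parent=15 cost=35
17. q=(11,22) nearest=4 d=7 new=(13,21) → add node 17 parent=4 cost=25
18. q=(5,5) nearest=1 d=2 new=(5,5) → add node 18 parent=1 cost=7
19. q=(18,30) nearest=13 d=4 new=(18,30) → add node 19 parent=13 cost=34
20. q=(9,41) nearest=19 d=11 new=(13,35) → add node 20 parent=19 cost=39
21. q=(8,15) nearest=10 d=4 new=(8,15) → add node 21 parent=10 cost=22
22. q=(22,0) nearest=12 d=9 new=(26,2) → add node 22 parent=12 cost=53
23. q=(37,2) nearest=14 d=1 new=(37,2) → add node 23 parent=14 cost=54
24. q=(11,23) nearest=17 d=2 new=(11,23) → add node 24 parent=17 cost=27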